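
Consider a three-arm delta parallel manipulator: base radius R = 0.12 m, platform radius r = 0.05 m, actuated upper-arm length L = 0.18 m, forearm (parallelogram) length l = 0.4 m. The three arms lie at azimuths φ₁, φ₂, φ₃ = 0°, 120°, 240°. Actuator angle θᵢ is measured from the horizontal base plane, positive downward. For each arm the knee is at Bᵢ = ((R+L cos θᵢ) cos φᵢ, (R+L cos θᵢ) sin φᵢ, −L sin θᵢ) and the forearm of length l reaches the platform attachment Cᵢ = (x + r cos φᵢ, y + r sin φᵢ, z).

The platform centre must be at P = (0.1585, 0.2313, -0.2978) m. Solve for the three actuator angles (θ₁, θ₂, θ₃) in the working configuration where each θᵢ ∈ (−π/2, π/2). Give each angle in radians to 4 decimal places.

rotate P by −φ1: (0.1585, 0.2313, -0.2978)
  A cos θ + B sin θ = C:  -0.0885·cos θ + -0.2978·sin θ = -0.0623
  γ=atan2(-0.2978,-0.0885)=-1.8597;  ψ=arccos(-0.2004)=1.7726;  θ1=γ+ψ≈-0.0871
rotate P by −φ2: (0.1211, -0.2529, -0.2978)
  e−x'=-0.0511;  (l²−L²−(e−x')²−y'²−z²)/2L = -0.0768
  √(A²+B²)=0.3021;  θ2 = -1.7406+1.8279 ≈ 0.0873
rotate P by −φ3: (-0.2796, 0.0216, -0.2978)
  A cos θ + B sin θ = C:  0.3496·cos θ + -0.2978·sin θ = -0.2326
  √(A²+B²)=0.4592;  θ3 = -0.7056+2.1020 ≈ 1.3964

θ₁ = -0.0871, θ₂ = 0.0873, θ₃ = 1.3964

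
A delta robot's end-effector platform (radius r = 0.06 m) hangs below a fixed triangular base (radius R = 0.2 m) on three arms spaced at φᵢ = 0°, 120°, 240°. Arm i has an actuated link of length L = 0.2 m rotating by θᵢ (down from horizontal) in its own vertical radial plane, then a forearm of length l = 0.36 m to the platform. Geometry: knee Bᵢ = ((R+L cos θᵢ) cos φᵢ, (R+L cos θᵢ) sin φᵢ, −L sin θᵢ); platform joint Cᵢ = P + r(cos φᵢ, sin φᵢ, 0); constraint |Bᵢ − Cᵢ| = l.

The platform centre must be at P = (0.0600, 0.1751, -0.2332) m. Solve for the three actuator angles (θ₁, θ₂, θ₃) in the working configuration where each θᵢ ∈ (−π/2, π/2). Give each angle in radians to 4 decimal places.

θ₁ = 0.3492, θ₂ = -0.0870, θ₃ = 1.3961

φ1=0.0° → target in arm frame (0.0600, 0.1751)
  A=0.0800, B=-0.2332, C=(l²−L²−A²−y'²−z²)/(2L)=-0.0046
  γ=atan2(-0.2332,0.0800)=-1.2403;  ψ=arccos(-0.0187)=1.5895;  θ1=γ+ψ≈0.3492
rotate P by −φ2: (0.1216, -0.1395, -0.2332)
  e−x'=0.0184;  (l²−L²−(e−x')²−y'²−z²)/2L = 0.0385
  γ=atan2(-0.2332,0.0184)=-1.4922;  ψ=arccos(0.1648)=1.4053;  θ2=γ+ψ≈-0.0870
φ3=240.0° → target in arm frame (-0.1816, -0.0356)
  A=0.3216, B=-0.2332, C=(l²−L²−A²−y'²−z²)/(2L)=-0.1738
  γ=atan2(-0.2332,0.3216)=-0.6273;  ψ=arccos(-0.4374)=2.0235;  θ3=γ+ψ≈1.3961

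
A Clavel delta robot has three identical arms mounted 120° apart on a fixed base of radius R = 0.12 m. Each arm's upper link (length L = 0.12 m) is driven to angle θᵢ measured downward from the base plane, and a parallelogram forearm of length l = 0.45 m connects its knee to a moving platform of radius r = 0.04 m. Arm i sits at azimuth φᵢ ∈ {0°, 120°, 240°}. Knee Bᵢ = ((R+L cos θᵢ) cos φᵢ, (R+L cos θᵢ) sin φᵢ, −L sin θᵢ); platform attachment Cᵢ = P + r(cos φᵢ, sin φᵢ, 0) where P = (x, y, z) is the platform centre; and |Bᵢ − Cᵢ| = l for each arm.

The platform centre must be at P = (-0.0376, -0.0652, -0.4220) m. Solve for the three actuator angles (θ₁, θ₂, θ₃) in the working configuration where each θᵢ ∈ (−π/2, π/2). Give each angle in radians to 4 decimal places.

φ1=0.0° → target in arm frame (-0.0376, -0.0652)
  A cos θ + B sin θ = C:  0.1176·cos θ + -0.4220·sin θ = -0.0336
  √(A²+B²)=0.4381;  θ1 = -1.2990+1.6476 ≈ 0.3486
φ2=120.0° → target in arm frame (-0.0377, 0.0652)
  A cos θ + B sin θ = C:  0.1177·cos θ + -0.4220·sin θ = -0.0336
  γ=atan2(-0.4220,0.1177)=-1.2989;  ψ=arccos(-0.0768)=1.6477;  θ2=γ+ψ≈0.3488
rotate P by −φ3: (0.0753, 0.0000, -0.4220)
  A cos θ + B sin θ = C:  0.0047·cos θ + -0.4220·sin θ = 0.0416
  √(A²+B²)=0.4220;  θ3 = -1.5596+1.4720 ≈ -0.0876

θ₁ = 0.3486, θ₂ = 0.3488, θ₃ = -0.0876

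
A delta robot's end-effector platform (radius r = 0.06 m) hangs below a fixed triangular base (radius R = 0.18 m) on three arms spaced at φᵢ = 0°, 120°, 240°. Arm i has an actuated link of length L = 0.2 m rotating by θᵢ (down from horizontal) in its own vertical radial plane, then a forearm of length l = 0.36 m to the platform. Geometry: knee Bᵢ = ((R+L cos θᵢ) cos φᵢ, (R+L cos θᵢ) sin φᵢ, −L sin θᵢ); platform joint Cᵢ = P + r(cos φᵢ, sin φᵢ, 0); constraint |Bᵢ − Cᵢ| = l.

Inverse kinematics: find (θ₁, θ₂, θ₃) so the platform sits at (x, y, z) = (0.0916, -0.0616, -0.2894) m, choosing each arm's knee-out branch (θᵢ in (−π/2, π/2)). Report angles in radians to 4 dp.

θ₁ = 0.0871, θ₂ = 0.9598, θ₃ = 0.5236

arm 1 (φ=0.0°): x'=0.0916, y'=-0.0616
  A cos θ + B sin θ = C:  0.0284·cos θ + -0.2894·sin θ = 0.0031
  θ1 = atan2(B,A) + arccos(C/0.2908) = 0.0871
rotate P by −φ2: (-0.0991, -0.0485, -0.2894)
  e−x'=0.2191;  (l²−L²−(e−x')²−y'²−z²)/2L = -0.1113
  γ=atan2(-0.2894,0.2191)=-0.9227;  ψ=arccos(-0.3067)=1.8825;  θ2=γ+ψ≈0.9598
rotate P by −φ3: (0.0075, 0.1101, -0.2894)
  A=0.1125, B=-0.2894, C=(l²−L²−A²−y'²−z²)/(2L)=-0.0473
  γ=atan2(-0.2894,0.1125)=-1.2002;  ψ=arccos(-0.1524)=1.7238;  θ3=γ+ψ≈0.5236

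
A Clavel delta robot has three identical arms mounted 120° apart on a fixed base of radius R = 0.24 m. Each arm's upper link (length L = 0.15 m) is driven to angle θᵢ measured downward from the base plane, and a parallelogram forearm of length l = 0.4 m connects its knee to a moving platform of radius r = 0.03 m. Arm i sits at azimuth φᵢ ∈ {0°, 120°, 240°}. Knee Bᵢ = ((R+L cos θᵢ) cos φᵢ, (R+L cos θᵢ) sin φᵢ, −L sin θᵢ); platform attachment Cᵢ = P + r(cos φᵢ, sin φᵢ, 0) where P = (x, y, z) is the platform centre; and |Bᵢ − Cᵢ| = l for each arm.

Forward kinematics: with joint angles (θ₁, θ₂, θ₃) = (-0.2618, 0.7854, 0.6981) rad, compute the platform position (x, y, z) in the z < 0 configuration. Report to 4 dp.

φ1=0.0°: virtual centre (0.3549, 0.0000, 0.0388), radius l
arm 2 at φ=120.0°: ρ2 = 0.3161;  centre 2 = (-0.1580, 0.2737, -0.1061)
arm 3 at φ=240.0°: ρ3 = 0.3249;  centre 3 = (-0.1625, -0.2814, -0.0964)
|centre ₂|²−|centre ₁|² = -0.0163;  |centre ₃|²−|centre ₁|² = -0.0126
plane₁₂: -1.0258x+0.5474y+-0.2898z = -0.0163
Cramer: x(z) = 0.0140-0.2720z;  y(z) = -0.0035+0.0196z
into |P−centre ₁|² = l²: 1.0744z² + 0.1077z + -0.0423 = 0;  Δ = 0.1934;  z = -0.2548 or 0.1546 → z<0 root = -0.2548
x = 0.0834, y = -0.0084

(0.0834, -0.0084, -0.2548)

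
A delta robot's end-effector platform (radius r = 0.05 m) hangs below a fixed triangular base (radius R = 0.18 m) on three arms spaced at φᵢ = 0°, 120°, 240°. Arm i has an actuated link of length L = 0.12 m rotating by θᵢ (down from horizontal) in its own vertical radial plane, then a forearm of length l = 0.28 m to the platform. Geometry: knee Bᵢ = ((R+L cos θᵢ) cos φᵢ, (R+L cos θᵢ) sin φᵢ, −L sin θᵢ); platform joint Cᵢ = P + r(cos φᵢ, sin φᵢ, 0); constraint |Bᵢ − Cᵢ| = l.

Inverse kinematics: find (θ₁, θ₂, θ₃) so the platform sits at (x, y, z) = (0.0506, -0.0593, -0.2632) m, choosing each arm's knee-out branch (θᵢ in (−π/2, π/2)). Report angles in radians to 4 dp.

φ1=0.0° → target in arm frame (0.0506, -0.0593)
  A=0.0794, B=-0.2632, C=(l²−L²−A²−y'²−z²)/(2L)=-0.0629
  γ=atan2(-0.2632,0.0794)=-1.2778;  ψ=arccos(-0.2288)=1.8016;  θ1=γ+ψ≈0.5238
arm 2 (φ=120.0°): x'=-0.0767, y'=-0.0142
  A=0.2067, B=-0.2632, C=(l²−L²−A²−y'²−z²)/(2L)=-0.2008
  θ2 = atan2(B,A) + arccos(C/0.3346) = 1.3090
rotate P by −φ3: (0.0261, 0.0735, -0.2632)
  A=0.1039, B=-0.2632, C=(l²−L²−A²−y'²−z²)/(2L)=-0.0895
  √(A²+B²)=0.2830;  θ3 = -1.1947+1.8925 ≈ 0.6979

θ₁ = 0.5238, θ₂ = 1.3090, θ₃ = 0.6979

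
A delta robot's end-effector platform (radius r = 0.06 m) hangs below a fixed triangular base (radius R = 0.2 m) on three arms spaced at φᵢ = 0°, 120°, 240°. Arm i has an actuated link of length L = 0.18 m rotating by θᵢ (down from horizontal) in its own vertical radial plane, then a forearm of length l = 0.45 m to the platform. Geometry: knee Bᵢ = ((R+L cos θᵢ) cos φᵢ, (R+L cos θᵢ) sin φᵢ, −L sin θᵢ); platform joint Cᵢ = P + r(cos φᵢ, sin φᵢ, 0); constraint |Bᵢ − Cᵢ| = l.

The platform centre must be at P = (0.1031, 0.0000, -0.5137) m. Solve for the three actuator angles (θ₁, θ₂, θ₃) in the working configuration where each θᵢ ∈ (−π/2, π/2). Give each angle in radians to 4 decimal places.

θ₁ = 0.6106, θ₂ = 1.1344, θ₃ = 1.1344

rotate P by −φ1: (0.1031, 0.0000, -0.5137)
  A cos θ + B sin θ = C:  0.0369·cos θ + -0.5137·sin θ = -0.2643
  √(A²+B²)=0.5150;  θ1 = -1.4991+2.1097 ≈ 0.6106
arm 2 (φ=120.0°): x'=-0.0515, y'=-0.0893
  e−x'=0.1915;  (l²−L²−(e−x')²−y'²−z²)/2L = -0.3846
  θ2 = atan2(B,A) + arccos(C/0.5483) = 1.1344
rotate P by −φ3: (-0.0516, 0.0893, -0.5137)
  e−x'=0.1916;  (l²−L²−(e−x')²−y'²−z²)/2L = -0.3846
  √(A²+B²)=0.5483;  θ3 = -1.2139+2.3483 ≈ 1.1344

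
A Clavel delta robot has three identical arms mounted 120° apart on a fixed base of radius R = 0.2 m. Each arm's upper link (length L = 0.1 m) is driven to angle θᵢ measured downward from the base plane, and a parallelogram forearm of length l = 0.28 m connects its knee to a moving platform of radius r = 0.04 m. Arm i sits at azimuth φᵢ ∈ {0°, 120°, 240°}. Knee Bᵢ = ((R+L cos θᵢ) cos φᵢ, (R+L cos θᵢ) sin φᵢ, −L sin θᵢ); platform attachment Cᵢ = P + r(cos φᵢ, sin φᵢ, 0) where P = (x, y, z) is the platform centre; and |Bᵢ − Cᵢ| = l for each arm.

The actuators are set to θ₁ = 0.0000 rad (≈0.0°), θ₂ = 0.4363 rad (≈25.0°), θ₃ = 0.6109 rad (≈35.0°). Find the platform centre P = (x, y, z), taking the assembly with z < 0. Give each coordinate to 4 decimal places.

O1 = (0.2600·cos0.0°, 0.2600·sin0.0°, 0.0000) = (0.2600, 0.0000, 0.0000)
φ2=120.0°: virtual centre (-0.1253, 0.2171, -0.0423), radius l
O3 = (0.2419·cos240.0°, 0.2419·sin240.0°, -0.0574) = (-0.1210, -0.2095, -0.0574)
|O₂|²−|O₁|² = -0.0030;  |O₃|²−|O₁|² = -0.0058
[-0.7706 0.4341 -0.0845]·P = -0.0030;  [-0.7619 -0.4190 -0.1147]·P = -0.0058
Cramer: x(z) = 0.0058-0.1304z;  y(z) = 0.0033-0.0367z
sphere 1 gives Az²+Bz+C=0 with A=1.0183, B=0.0660, C=-0.0138;  B²−4AC=0.0604;  roots -0.1531, 0.0882;  negative root z = -0.1531
x = 0.0257, y = 0.0090

(0.0257, 0.0090, -0.1531)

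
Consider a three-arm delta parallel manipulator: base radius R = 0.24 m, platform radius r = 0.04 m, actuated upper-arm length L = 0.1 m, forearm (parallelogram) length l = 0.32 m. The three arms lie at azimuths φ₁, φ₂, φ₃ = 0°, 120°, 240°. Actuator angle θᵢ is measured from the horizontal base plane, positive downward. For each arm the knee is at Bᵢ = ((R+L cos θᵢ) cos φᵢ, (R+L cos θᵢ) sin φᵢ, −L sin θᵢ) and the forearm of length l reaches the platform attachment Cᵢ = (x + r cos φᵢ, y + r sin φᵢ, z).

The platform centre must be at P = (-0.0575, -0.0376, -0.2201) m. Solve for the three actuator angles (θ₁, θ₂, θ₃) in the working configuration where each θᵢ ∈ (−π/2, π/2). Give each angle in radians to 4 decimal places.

θ₁ = 1.2219, θ₂ = 0.7852, θ₃ = 0.0880

arm 1 (φ=0.0°): x'=-0.0575, y'=-0.0376
  A=0.2575, B=-0.2201, C=(l²−L²−A²−y'²−z²)/(2L)=-0.1188
  γ=atan2(-0.2201,0.2575)=-0.7072;  ψ=arccos(-0.3508)=1.9292;  θ1=γ+ψ≈1.2219
rotate P by −φ2: (-0.0038, 0.0686, -0.2201)
  e−x'=0.2038;  (l²−L²−(e−x')²−y'²−z²)/2L = -0.0114
  θ2 = atan2(B,A) + arccos(C/0.3000) = 0.7852
arm 3 (φ=240.0°): x'=0.0613, y'=-0.0310
  e−x'=0.1387;  (l²−L²−(e−x')²−y'²−z²)/2L = 0.1188
  γ=atan2(-0.2201,0.1387)=-1.0085;  ψ=arccos(0.4567)=1.0965;  θ3=γ+ψ≈0.0880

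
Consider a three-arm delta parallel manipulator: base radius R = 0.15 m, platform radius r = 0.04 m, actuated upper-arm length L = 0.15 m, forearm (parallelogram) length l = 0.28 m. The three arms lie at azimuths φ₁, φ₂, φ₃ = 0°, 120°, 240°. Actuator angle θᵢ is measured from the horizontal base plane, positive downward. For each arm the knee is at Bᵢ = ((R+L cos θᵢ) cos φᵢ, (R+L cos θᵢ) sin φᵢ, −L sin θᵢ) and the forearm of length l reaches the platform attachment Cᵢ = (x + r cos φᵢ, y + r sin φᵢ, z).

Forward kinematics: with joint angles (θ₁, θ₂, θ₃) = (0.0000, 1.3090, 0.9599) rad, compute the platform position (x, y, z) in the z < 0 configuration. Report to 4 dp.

arm 1 at φ=0.0°: ρ1 = 0.2600;  O1 = (0.2600, 0.0000, 0.0000)
φ2=120.0°: virtual centre (-0.0744, 0.1289, -0.1449), radius l
O3 = (0.1960·cos240.0°, 0.1960·sin240.0°, -0.1229) = (-0.0980, -0.1698, -0.1229)
subtract pairs → two planes through P
plane₁₂: -0.6688x+0.2578y+-0.2898z = -0.0245
det = 0.4117;  x = 0.0290+-0.3929z,  y = -0.0197+0.1048z
into |P−O₁|² = l²: 1.1653z² + 0.1774z + -0.0246 = 0;  Δ = 0.1463;  z = -0.2403 or 0.0880 → z<0 root = -0.2403
x = 0.1234, y = -0.0449

(0.1234, -0.0449, -0.2403)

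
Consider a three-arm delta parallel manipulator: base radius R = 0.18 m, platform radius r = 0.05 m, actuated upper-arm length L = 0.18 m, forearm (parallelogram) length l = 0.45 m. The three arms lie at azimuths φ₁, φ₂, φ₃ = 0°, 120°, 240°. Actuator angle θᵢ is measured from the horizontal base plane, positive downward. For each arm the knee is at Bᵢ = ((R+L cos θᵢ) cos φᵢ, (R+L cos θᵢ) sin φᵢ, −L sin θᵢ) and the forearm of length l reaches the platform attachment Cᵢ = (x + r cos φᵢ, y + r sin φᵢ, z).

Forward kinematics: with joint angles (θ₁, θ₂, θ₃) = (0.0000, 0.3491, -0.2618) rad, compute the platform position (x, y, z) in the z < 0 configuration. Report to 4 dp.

(0.0080, -0.0688, -0.3264)

φ1=0.0°: virtual centre (0.3100, 0.0000, 0.0000), radius l
O2 = (0.2991·cos120.0°, 0.2991·sin120.0°, -0.0616) = (-0.1496, 0.2591, -0.0616)
φ3=240.0°: virtual centre (-0.1519, -0.2632, 0.0466), radius l
subtract pairs → two planes through P
[-0.9191 0.5181 -0.1231]·P = -0.0028;  [-0.9239 -0.5263 0.0932]·P = -0.0016
det = 0.9624;  x = 0.0024+-0.0172z,  y = -0.0012+0.2072z
into |P−O₁|² = l²: 1.0432z² + 0.0101z + -0.1079 = 0;  Δ = 0.4503;  z = -0.3264 or 0.3168 → z<0 root = -0.3264
x = 0.0080, y = -0.0688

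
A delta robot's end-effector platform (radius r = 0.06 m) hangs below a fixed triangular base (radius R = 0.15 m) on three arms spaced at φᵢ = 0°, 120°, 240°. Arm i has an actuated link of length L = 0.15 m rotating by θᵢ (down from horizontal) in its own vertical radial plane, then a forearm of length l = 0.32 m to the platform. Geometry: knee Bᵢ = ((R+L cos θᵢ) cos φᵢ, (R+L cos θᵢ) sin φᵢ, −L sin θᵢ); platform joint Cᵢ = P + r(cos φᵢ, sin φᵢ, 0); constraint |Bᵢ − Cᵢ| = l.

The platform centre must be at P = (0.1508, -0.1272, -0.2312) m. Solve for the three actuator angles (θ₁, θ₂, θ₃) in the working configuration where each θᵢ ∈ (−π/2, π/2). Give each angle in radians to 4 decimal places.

φ1=0.0° → target in arm frame (0.1508, -0.1272)
  A=-0.0608, B=-0.2312, C=(l²−L²−A²−y'²−z²)/(2L)=0.0219
  θ1 = atan2(B,A) + arccos(C/0.2391) = -0.3489
φ2=120.0° → target in arm frame (-0.1856, -0.0670)
  A cos θ + B sin θ = C:  0.2756·cos θ + -0.2312·sin θ = -0.1799
  γ=atan2(-0.2312,0.2756)=-0.6981;  ψ=arccos(-0.5002)=2.0946;  θ2=γ+ψ≈1.3965
arm 3 (φ=240.0°): x'=0.0348, y'=0.1942
  A cos θ + B sin θ = C:  0.0552·cos θ + -0.2312·sin θ = -0.0477
  √(A²+B²)=0.2377;  θ3 = -1.3363+1.7729 ≈ 0.4367

θ₁ = -0.3489, θ₂ = 1.3965, θ₃ = 0.4367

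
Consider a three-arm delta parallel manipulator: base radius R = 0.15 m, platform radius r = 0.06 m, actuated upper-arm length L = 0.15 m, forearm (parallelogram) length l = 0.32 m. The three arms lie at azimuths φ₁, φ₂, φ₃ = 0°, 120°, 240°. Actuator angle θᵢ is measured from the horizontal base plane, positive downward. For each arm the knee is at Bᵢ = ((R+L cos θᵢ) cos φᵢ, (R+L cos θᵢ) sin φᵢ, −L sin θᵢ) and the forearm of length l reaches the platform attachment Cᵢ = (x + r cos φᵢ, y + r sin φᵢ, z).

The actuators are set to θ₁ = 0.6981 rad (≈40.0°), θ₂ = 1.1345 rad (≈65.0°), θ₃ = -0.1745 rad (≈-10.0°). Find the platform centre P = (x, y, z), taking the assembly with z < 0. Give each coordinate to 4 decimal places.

arm 1 at φ=0.0°: ρ1 = 0.2049;  centre 1 = (0.2049, 0.0000, -0.0964)
centre 2 = (0.1534·cos120.0°, 0.1534·sin120.0°, -0.1359) = (-0.0767, 0.1328, -0.1359)
arm 3 at φ=240.0°: ρ3 = 0.2377;  centre 3 = (-0.1189, -0.2059, 0.0260)
subtract pairs → two planes through P
linear system: -0.5632x+0.2657y = -0.0093−-0.0791z; -0.6475x+-0.4117y = 0.0059−0.2449z
det = 0.4039;  x = 0.0056+0.0805z,  y = -0.0231+0.4682z
quadratic in z: (1.2257)z²+(0.1391)z+(-0.0528)=0, √Δ=0.5276 → z ∈ {-0.2720, 0.1585}; z = -0.2720 (taking z<0)
x = -0.0163, y = -0.1505

(-0.0163, -0.1505, -0.2720)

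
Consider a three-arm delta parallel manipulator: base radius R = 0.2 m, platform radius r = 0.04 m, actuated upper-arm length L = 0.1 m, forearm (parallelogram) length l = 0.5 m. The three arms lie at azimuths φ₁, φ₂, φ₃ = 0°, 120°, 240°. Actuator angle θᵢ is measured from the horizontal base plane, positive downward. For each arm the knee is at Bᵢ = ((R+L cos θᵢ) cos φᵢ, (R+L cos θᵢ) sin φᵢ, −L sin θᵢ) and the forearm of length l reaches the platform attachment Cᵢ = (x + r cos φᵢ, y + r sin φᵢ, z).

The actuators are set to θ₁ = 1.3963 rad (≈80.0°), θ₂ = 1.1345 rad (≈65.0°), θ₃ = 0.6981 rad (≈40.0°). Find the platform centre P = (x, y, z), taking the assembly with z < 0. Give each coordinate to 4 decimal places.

φ1=0.0°: virtual centre (0.1774, 0.0000, -0.0985), radius l
arm 2 at φ=120.0°: e+L cos θ2 = 0.2023;  centre 2 = (-0.1011, 0.1752, -0.0906)
φ3=240.0°: virtual centre (-0.1183, -0.2049, -0.0643), radius l
|centre ₂|²−|centre ₁|² = 0.0080;  |centre ₃|²−|centre ₁|² = 0.0190
[-0.5570 0.3503 0.0157]·P = 0.0080;  [-0.5913 -0.4098 0.0684]·P = 0.0190
Cramer: x(z) = -0.0228+0.0698z;  y(z) = -0.0134+0.0662z
into |P−centre ₁|² = l²: 1.0093z² + 0.1672z + -0.2001 = 0;  Δ = 0.8357;  z = -0.5357 or 0.3700 → z<0 root = -0.5357
x = -0.0602, y = -0.0489

(-0.0602, -0.0489, -0.5357)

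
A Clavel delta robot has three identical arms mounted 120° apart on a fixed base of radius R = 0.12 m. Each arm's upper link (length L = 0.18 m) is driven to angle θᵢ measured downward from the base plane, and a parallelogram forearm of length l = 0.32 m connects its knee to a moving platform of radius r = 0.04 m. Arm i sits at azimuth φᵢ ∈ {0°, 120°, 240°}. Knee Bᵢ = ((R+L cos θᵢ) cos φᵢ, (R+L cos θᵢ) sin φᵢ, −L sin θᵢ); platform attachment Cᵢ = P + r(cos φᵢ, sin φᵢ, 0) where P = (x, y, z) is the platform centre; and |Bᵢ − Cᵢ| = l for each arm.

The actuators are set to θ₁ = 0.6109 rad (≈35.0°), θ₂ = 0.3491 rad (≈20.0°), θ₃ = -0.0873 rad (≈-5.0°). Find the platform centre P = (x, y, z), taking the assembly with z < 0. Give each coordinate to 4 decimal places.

φ1=0.0°: virtual centre (0.2274, 0.0000, -0.1032), radius l
φ2=120.0°: virtual centre (-0.1246, 0.2158, -0.0616), radius l
centre 3 = (0.2593·cos240.0°, 0.2593·sin240.0°, 0.0157) = (-0.1297, -0.2246, 0.0157)
subtract pairs → two planes through P
linear system: -0.7040x+0.4315y = 0.0035−0.0834z; -0.7142x+-0.4491y = 0.0051−0.2379z
det = 0.6244;  x = -0.0060+0.2244z,  y = -0.0018+0.1729z
sphere 1 gives Az²+Bz+C=0 with A=1.0802, B=0.1011, C=-0.0372;  B²−4AC=0.1711;  roots -0.2383, 0.1447;  negative root z = -0.2383
x = -0.0595, y = -0.0430

(-0.0595, -0.0430, -0.2383)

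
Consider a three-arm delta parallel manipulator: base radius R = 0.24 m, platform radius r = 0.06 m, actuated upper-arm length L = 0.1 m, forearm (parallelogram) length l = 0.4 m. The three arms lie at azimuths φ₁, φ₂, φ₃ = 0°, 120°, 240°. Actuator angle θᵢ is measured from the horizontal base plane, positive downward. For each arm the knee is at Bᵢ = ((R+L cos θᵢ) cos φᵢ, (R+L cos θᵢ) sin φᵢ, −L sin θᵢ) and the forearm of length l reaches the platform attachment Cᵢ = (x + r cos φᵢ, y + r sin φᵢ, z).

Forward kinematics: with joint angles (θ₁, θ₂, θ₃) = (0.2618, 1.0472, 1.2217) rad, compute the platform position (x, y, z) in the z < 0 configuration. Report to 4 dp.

(0.0885, 0.0165, -0.3785)

arm 1 at φ=0.0°: ρ1 = 0.2766;  O1 = (0.2766, 0.0000, -0.0259)
arm 2 at φ=120.0°: ρ2 = 0.2300;  O2 = (-0.1150, 0.1992, -0.0866)
arm 3 at φ=240.0°: ρ3 = 0.2142;  O3 = (-0.1071, -0.1855, -0.0940)
eliminate P² terms by subtracting sphere 1 from 2 and 3
linear system: -0.7832x+0.3984y = -0.0168−-0.1214z; -0.7674x+-0.3710y = -0.0225−-0.1362z
det = 0.5963;  x = 0.0254+-0.1665z,  y = 0.0079+-0.0226z
quadratic in z: (1.0282)z²+(0.1351)z+(-0.0962)=0, √Δ=0.6433 → z ∈ {-0.3785, 0.2472}; z = -0.3785 (taking z<0)
x = 0.0885, y = 0.0165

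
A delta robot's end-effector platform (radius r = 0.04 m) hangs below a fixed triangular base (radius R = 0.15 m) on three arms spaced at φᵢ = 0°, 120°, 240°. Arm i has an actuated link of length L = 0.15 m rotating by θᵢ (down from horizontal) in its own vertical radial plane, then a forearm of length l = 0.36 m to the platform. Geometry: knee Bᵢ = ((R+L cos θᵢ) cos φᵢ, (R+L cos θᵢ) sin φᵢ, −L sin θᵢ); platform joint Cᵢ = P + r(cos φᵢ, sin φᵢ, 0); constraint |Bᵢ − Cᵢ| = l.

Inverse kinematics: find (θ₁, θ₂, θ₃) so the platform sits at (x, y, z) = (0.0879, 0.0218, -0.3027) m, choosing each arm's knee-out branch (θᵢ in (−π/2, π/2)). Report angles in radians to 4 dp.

θ₁ = -0.0872, θ₂ = 0.5239, θ₃ = 0.6981

rotate P by −φ1: (0.0879, 0.0218, -0.3027)
  e−x'=0.0221;  (l²−L²−(e−x')²−y'²−z²)/2L = 0.0484
  γ=atan2(-0.3027,0.0221)=-1.4979;  ψ=arccos(0.1593)=1.4108;  θ1=γ+ψ≈-0.0872
arm 2 (φ=120.0°): x'=-0.0251, y'=-0.0870
  e−x'=0.1351;  (l²−L²−(e−x')²−y'²−z²)/2L = -0.0345
  √(A²+B²)=0.3315;  θ2 = -1.1511+1.6750 ≈ 0.5239
rotate P by −φ3: (-0.0628, 0.0652, -0.3027)
  A=0.1728, B=-0.3027, C=(l²−L²−A²−y'²−z²)/(2L)=-0.0622
  γ=atan2(-0.3027,0.1728)=-1.0520;  ψ=arccos(-0.1784)=1.7501;  θ3=γ+ψ≈0.6981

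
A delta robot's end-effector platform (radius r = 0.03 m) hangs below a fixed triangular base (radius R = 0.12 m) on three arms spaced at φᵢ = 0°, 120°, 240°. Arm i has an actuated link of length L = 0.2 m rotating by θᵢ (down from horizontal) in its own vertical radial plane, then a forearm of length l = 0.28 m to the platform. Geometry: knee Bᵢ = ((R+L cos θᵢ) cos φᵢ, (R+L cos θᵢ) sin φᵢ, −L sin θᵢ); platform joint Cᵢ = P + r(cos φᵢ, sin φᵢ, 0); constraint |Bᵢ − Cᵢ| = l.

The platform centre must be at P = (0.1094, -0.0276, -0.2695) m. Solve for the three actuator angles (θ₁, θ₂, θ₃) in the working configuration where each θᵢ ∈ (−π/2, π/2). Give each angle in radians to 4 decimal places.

θ₁ = 0.2615, θ₂ = 1.1346, θ₃ = 0.9601

rotate P by −φ1: (0.1094, -0.0276, -0.2695)
  A=-0.0194, B=-0.2695, C=(l²−L²−A²−y'²−z²)/(2L)=-0.0884
  √(A²+B²)=0.2702;  θ1 = -1.6427+1.9042 ≈ 0.2615
rotate P by −φ2: (-0.0786, -0.0809, -0.2695)
  e−x'=0.1686;  (l²−L²−(e−x')²−y'²−z²)/2L = -0.1730
  √(A²+B²)=0.3179;  θ2 = -1.0118+2.1463 ≈ 1.1346
arm 3 (φ=240.0°): x'=-0.0308, y'=0.1085
  e−x'=0.1208;  (l²−L²−(e−x')²−y'²−z²)/2L = -0.1515
  θ3 = atan2(B,A) + arccos(C/0.2953) = 0.9601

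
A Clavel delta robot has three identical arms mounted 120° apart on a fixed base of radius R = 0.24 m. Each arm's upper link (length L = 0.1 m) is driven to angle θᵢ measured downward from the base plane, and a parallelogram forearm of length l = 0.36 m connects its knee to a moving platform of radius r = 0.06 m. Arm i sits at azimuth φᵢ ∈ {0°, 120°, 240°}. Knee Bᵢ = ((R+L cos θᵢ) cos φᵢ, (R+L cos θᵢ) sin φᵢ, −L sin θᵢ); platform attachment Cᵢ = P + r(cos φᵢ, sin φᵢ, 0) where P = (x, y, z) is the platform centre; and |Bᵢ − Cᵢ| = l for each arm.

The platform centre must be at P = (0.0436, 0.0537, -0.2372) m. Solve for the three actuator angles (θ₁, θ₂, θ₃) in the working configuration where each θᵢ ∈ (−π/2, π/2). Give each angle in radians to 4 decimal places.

rotate P by −φ1: (0.0436, 0.0537, -0.2372)
  e−x'=0.1364;  (l²−L²−(e−x')²−y'²−z²)/2L = 0.2092
  √(A²+B²)=0.2736;  θ1 = -1.0489+0.7002 ≈ -0.3487
arm 2 (φ=120.0°): x'=0.0247, y'=-0.0646
  A cos θ + B sin θ = C:  0.1553·cos θ + -0.2372·sin θ = 0.1752
  θ2 = atan2(B,A) + arccos(C/0.2835) = -0.0866
arm 3 (φ=240.0°): x'=-0.0683, y'=0.0109
  e−x'=0.2483;  (l²−L²−(e−x')²−y'²−z²)/2L = 0.0078
  θ3 = atan2(B,A) + arccos(C/0.3434) = 0.7855

θ₁ = -0.3487, θ₂ = -0.0866, θ₃ = 0.7855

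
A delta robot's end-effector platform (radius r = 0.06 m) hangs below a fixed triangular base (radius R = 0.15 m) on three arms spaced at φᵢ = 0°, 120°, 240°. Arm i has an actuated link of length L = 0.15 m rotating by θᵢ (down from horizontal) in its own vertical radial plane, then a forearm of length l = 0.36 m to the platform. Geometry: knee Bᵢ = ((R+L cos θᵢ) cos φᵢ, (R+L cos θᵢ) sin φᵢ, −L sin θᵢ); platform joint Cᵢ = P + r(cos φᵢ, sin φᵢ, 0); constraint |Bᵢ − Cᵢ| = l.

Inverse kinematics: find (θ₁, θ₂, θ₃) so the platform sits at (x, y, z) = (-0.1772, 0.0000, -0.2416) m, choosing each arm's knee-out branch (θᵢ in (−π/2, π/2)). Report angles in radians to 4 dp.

θ₁ = 1.0470, θ₂ = -0.3490, θ₃ = -0.3490

rotate P by −φ1: (-0.1772, 0.0000, -0.2416)
  A cos θ + B sin θ = C:  0.2672·cos θ + -0.2416·sin θ = -0.0756
  √(A²+B²)=0.3602;  θ1 = -0.7351+1.7821 ≈ 1.0470
arm 2 (φ=120.0°): x'=0.0886, y'=0.1535
  A=0.0014, B=-0.2416, C=(l²−L²−A²−y'²−z²)/(2L)=0.0839
  γ=atan2(-0.2416,0.0014)=-1.5650;  ψ=arccos(0.3474)=1.2160;  θ2=γ+ψ≈-0.3490
φ3=240.0° → target in arm frame (0.0886, -0.1535)
  A cos θ + B sin θ = C:  0.0014·cos θ + -0.2416·sin θ = 0.0839
  √(A²+B²)=0.2416;  θ3 = -1.5650+1.2160 ≈ -0.3490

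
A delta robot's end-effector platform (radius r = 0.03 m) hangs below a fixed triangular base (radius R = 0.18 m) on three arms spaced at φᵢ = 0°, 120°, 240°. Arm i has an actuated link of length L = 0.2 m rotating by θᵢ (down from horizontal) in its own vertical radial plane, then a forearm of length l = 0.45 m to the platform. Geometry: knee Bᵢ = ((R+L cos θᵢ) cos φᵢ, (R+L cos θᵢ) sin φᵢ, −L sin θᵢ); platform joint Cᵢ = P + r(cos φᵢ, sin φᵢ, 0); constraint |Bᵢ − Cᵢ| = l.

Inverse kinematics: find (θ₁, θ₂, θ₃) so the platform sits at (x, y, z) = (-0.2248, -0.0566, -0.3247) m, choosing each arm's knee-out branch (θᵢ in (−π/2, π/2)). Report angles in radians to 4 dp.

φ1=0.0° → target in arm frame (-0.2248, -0.0566)
  e−x'=0.3748;  (l²−L²−(e−x')²−y'²−z²)/2L = -0.2165
  γ=atan2(-0.3247,0.3748)=-0.7139;  ψ=arccos(-0.4366)=2.0227;  θ1=γ+ψ≈1.3088
φ2=120.0° → target in arm frame (0.0634, 0.2230)
  A cos θ + B sin θ = C:  0.0866·cos θ + -0.3247·sin θ = -0.0004
  γ=atan2(-0.3247,0.0866)=-1.3101;  ψ=arccos(-0.0011)=1.5719;  θ2=γ+ψ≈0.2618
arm 3 (φ=240.0°): x'=0.1614, y'=-0.1664
  A cos θ + B sin θ = C:  -0.0114·cos θ + -0.3247·sin θ = 0.0731
  θ3 = atan2(B,A) + arccos(C/0.3249) = -0.2622

θ₁ = 1.3088, θ₂ = 0.2618, θ₃ = -0.2622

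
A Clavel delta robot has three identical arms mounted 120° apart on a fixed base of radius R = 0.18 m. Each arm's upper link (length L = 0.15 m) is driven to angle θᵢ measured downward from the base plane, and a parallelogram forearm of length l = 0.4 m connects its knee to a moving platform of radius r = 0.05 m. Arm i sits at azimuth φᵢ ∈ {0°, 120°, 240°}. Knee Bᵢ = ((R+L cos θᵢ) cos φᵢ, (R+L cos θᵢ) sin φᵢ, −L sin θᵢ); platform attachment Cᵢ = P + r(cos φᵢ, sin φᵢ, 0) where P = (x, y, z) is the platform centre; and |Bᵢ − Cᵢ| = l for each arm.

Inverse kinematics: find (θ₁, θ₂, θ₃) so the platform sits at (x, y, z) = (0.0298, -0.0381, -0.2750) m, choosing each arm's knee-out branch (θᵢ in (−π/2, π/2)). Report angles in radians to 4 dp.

rotate P by −φ1: (0.0298, -0.0381, -0.2750)
  e−x'=0.1002;  (l²−L²−(e−x')²−y'²−z²)/2L = 0.1679
  θ1 = atan2(B,A) + arccos(C/0.2927) = -0.2617
rotate P by −φ2: (-0.0479, -0.0068, -0.2750)
  A=0.1779, B=-0.2750, C=(l²−L²−A²−y'²−z²)/(2L)=0.1006
  γ=atan2(-0.2750,0.1779)=-0.9966;  ψ=arccos(0.3072)=1.2586;  θ2=γ+ψ≈0.2620
rotate P by −φ3: (0.0181, 0.0449, -0.2750)
  e−x'=0.1119;  (l²−L²−(e−x')²−y'²−z²)/2L = 0.1578
  γ=atan2(-0.2750,0.1119)=-1.1843;  ψ=arccos(0.5315)=1.0104;  θ3=γ+ψ≈-0.1739

θ₁ = -0.2617, θ₂ = 0.2620, θ₃ = -0.1739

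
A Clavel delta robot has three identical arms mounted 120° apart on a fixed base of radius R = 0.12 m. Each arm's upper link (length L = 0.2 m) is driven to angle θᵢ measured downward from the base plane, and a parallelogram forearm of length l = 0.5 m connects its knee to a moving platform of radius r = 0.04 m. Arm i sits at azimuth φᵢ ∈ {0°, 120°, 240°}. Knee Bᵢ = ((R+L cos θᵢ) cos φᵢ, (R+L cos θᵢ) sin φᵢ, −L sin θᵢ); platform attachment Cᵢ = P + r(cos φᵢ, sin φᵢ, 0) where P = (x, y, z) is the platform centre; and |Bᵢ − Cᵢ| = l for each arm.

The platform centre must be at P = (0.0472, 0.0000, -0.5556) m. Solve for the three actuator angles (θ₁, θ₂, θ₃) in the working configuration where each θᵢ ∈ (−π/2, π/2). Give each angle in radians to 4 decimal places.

rotate P by −φ1: (0.0472, 0.0000, -0.5556)
  e−x'=0.0328;  (l²−L²−(e−x')²−y'²−z²)/2L = -0.2494
  θ1 = atan2(B,A) + arccos(C/0.5566) = 0.5236
φ2=120.0° → target in arm frame (-0.0236, -0.0409)
  A cos θ + B sin θ = C:  0.1036·cos θ + -0.5556·sin θ = -0.2777
  γ=atan2(-0.5556,0.1036)=-1.3864;  ψ=arccos(-0.4914)=2.0845;  θ2=γ+ψ≈0.6981
φ3=240.0° → target in arm frame (-0.0236, 0.0409)
  e−x'=0.1036;  (l²−L²−(e−x')²−y'²−z²)/2L = -0.2777
  θ3 = atan2(B,A) + arccos(C/0.5652) = 0.6981

θ₁ = 0.5236, θ₂ = 0.6981, θ₃ = 0.6981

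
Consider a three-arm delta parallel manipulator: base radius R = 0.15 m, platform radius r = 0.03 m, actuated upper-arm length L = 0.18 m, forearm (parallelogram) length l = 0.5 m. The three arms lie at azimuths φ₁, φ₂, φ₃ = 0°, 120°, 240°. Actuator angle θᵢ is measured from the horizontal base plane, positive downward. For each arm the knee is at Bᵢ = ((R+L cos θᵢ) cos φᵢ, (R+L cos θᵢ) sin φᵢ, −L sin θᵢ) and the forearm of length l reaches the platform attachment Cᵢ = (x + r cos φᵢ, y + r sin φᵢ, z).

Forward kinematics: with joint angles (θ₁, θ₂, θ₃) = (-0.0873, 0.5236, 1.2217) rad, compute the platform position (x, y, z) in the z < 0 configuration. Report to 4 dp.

S1 = (0.2993·cos0.0°, 0.2993·sin0.0°, 0.0157) = (0.2993, 0.0000, 0.0157)
S2 = (0.2759·cos120.0°, 0.2759·sin120.0°, -0.0900) = (-0.1379, 0.2389, -0.0900)
S3 = (0.1816·cos240.0°, 0.1816·sin240.0°, -0.1691) = (-0.0908, -0.1572, -0.1691)
|S₂|²−|S₁|² = -0.0056;  |S₃|²−|S₁|² = -0.0283
plane₁₂: -0.8745x+0.4778y+-0.2114z = -0.0056
det = 0.6478;  x = 0.0236+-0.3753z,  y = 0.0314+-0.2444z
sphere 1 gives Az²+Bz+C=0 with A=1.2006, B=0.1602, C=-0.1727;  B²−4AC=0.8552;  roots -0.4519, 0.3184;  negative root z = -0.4519
x = 0.1932, y = 0.1418

(0.1932, 0.1418, -0.4519)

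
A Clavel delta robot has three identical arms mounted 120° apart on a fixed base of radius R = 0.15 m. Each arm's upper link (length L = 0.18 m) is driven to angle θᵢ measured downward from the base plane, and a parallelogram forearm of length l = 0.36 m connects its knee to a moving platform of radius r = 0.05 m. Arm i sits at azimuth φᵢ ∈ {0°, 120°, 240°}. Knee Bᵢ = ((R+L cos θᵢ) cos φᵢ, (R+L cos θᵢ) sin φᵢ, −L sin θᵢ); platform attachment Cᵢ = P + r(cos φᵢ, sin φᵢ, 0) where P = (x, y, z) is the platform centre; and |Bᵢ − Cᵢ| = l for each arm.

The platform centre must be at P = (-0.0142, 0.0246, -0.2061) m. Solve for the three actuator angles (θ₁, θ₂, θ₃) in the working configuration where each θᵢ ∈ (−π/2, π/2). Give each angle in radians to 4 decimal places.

arm 1 (φ=0.0°): x'=-0.0142, y'=0.0246
  A cos θ + B sin θ = C:  0.1142·cos θ + -0.2061·sin θ = 0.1141
  θ1 = atan2(B,A) + arccos(C/0.2356) = 0.0005
rotate P by −φ2: (0.0284, 0.0000, -0.2061)
  e−x'=0.0716;  (l²−L²−(e−x')²−y'²−z²)/2L = 0.1378
  √(A²+B²)=0.2182;  θ2 = -1.2365+0.8874 ≈ -0.3491
φ3=240.0° → target in arm frame (-0.0142, -0.0246)
  A=0.1142, B=-0.2061, C=(l²−L²−A²−y'²−z²)/(2L)=0.1141
  √(A²+B²)=0.2356;  θ3 = -1.0648+1.0653 ≈ 0.0005

θ₁ = 0.0005, θ₂ = -0.3491, θ₃ = 0.0005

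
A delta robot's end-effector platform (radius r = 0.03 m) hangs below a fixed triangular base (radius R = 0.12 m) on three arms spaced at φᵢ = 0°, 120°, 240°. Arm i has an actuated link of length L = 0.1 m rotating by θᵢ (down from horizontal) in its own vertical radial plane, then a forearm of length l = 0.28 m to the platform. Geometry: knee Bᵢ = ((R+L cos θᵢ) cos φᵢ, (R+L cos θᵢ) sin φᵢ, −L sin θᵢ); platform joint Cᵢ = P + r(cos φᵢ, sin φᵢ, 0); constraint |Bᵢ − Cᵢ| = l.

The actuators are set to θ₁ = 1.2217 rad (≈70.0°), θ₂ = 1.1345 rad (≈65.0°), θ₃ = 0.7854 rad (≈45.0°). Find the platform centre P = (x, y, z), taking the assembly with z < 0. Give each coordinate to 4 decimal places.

(-0.0299, -0.0340, -0.3252)

φ1=0.0°: virtual centre (0.1242, 0.0000, -0.0940), radius l
O2 = (0.1323·cos120.0°, 0.1323·sin120.0°, -0.0906) = (-0.0661, 0.1145, -0.0906)
arm 3 at φ=240.0°: ρ3 = 0.1607;  O3 = (-0.0804, -0.1392, -0.0707)
|O₂|²−|O₁|² = 0.0014;  |O₃|²−|O₁|² = 0.0066
plane₁₂: -0.3807x+0.2291y+0.0067z = 0.0014
det = 0.1997;  x = -0.0096+0.0627z,  y = -0.0096+0.0750z
quadratic in z: (1.0096)z²+(0.1697)z+(-0.0516)=0, √Δ=0.4870 → z ∈ {-0.3252, 0.1571}; z = -0.3252 (taking z<0)
x = -0.0299, y = -0.0340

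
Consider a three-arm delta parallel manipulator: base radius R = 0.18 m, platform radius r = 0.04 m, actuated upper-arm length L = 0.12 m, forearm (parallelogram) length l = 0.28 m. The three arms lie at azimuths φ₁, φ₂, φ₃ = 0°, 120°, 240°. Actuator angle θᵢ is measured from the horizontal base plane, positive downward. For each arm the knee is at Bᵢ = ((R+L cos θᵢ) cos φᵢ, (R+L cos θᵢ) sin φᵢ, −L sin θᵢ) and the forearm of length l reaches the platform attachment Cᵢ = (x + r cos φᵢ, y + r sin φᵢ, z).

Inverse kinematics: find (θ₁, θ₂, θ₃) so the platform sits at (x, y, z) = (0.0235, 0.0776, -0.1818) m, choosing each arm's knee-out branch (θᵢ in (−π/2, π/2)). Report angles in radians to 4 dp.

rotate P by −φ1: (0.0235, 0.0776, -0.1818)
  e−x'=0.1165;  (l²−L²−(e−x')²−y'²−z²)/2L = 0.0473
  γ=atan2(-0.1818,0.1165)=-1.0009;  ψ=arccos(0.2191)=1.3499;  θ1=γ+ψ≈0.3490
arm 2 (φ=120.0°): x'=0.0555, y'=-0.0592
  e−x'=0.0845;  (l²−L²−(e−x')²−y'²−z²)/2L = 0.0846
  √(A²+B²)=0.2005;  θ2 = -1.1355+1.1353 ≈ -0.0002
arm 3 (φ=240.0°): x'=-0.0790, y'=-0.0184
  A=0.2190, B=-0.1818, C=(l²−L²−A²−y'²−z²)/(2L)=-0.0722
  θ3 = atan2(B,A) + arccos(C/0.2846) = 1.1344

θ₁ = 0.3490, θ₂ = -0.0002, θ₃ = 1.1344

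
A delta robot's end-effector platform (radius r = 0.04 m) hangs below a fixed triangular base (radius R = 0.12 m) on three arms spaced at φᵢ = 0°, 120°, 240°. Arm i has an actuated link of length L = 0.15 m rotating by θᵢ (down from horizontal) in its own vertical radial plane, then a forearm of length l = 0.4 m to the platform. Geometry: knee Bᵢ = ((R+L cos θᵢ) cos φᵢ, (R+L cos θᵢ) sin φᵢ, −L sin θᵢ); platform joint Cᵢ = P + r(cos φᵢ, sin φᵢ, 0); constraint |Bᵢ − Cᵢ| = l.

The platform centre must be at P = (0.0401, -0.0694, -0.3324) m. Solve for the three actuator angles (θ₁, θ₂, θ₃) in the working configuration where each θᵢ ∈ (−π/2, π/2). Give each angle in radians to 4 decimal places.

arm 1 (φ=0.0°): x'=0.0401, y'=-0.0694
  A=0.0399, B=-0.3324, C=(l²−L²−A²−y'²−z²)/(2L)=0.0687
  θ1 = atan2(B,A) + arccos(C/0.3348) = -0.0871
arm 2 (φ=120.0°): x'=-0.0802, y'=0.0000
  e−x'=0.1602;  (l²−L²−(e−x')²−y'²−z²)/2L = 0.0045
  √(A²+B²)=0.3690;  θ2 = -1.1218+1.5585 ≈ 0.4367
rotate P by −φ3: (0.0401, 0.0694, -0.3324)
  e−x'=0.0399;  (l²−L²−(e−x')²−y'²−z²)/2L = 0.0686
  γ=atan2(-0.3324,0.0399)=-1.4512;  ψ=arccos(0.2050)=1.3643;  θ3=γ+ψ≈-0.0869

θ₁ = -0.0871, θ₂ = 0.4367, θ₃ = -0.0869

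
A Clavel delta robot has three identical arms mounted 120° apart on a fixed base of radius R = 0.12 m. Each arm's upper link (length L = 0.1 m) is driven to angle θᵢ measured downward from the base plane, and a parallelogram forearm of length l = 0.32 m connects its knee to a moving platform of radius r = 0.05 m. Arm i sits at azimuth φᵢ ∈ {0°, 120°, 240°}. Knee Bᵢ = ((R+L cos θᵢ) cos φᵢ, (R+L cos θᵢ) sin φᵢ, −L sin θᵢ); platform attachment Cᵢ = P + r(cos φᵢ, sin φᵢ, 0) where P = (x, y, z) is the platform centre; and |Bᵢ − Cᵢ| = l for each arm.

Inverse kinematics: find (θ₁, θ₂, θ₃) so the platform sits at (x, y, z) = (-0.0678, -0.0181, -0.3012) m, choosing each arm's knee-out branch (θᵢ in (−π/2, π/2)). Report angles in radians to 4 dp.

arm 1 (φ=0.0°): x'=-0.0678, y'=-0.0181
  e−x'=0.1378;  (l²−L²−(e−x')²−y'²−z²)/2L = -0.0882
  √(A²+B²)=0.3312;  θ1 = -1.1417+1.8403 ≈ 0.6986
arm 2 (φ=120.0°): x'=0.0182, y'=0.0678
  A cos θ + B sin θ = C:  0.0518·cos θ + -0.3012·sin θ = -0.0280
  θ2 = atan2(B,A) + arccos(C/0.3056) = 0.2619
φ3=240.0° → target in arm frame (0.0496, -0.0497)
  A=0.0204, B=-0.3012, C=(l²−L²−A²−y'²−z²)/(2L)=-0.0060
  √(A²+B²)=0.3019;  θ3 = -1.5031+1.5908 ≈ 0.0877

θ₁ = 0.6986, θ₂ = 0.2619, θ₃ = 0.0877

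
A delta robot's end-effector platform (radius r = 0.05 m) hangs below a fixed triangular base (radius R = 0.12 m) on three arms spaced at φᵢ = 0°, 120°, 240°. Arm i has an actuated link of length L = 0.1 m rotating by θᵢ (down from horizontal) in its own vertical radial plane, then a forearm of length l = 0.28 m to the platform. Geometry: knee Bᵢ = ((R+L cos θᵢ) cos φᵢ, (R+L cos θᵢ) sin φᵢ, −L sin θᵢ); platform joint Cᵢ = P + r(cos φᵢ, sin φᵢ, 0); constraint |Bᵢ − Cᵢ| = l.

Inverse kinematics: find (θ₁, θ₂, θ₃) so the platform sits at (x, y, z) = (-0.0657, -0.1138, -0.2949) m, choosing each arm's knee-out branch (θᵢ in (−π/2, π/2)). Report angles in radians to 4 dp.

θ₁ = 1.3086, θ₂ = 1.3087, θ₃ = 0.1745

φ1=0.0° → target in arm frame (-0.0657, -0.1138)
  A=0.1357, B=-0.2949, C=(l²−L²−A²−y'²−z²)/(2L)=-0.2497
  θ1 = atan2(B,A) + arccos(C/0.3246) = 1.3086
arm 2 (φ=120.0°): x'=-0.0657, y'=0.1138
  A=0.1357, B=-0.2949, C=(l²−L²−A²−y'²−z²)/(2L)=-0.2497
  θ2 = atan2(B,A) + arccos(C/0.3246) = 1.3087
rotate P by −φ3: (0.1314, 0.0000, -0.2949)
  A=-0.0614, B=-0.2949, C=(l²−L²−A²−y'²−z²)/(2L)=-0.1117
  √(A²+B²)=0.3012;  θ3 = -1.7761+1.9506 ≈ 0.1745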